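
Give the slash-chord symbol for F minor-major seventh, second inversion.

Second inversion of F minor-major seventh has the fifth (C) in the bass. As a slash chord: Fm(maj7)/C.

Fm(maj7)/C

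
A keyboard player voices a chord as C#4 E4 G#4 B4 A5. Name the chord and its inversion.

The distinct note names are C#, E, G#, B, A. Stacked in thirds they read A–C#–E–G#–B, which is a major ninth chord on A.
The lowest note is C#, the third of the chord, so this is first inversion.

A major ninth, first inversion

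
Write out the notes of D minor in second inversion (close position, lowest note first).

D minor is D–F–A. Second inversion puts the fifth (A) in the bass, with the remaining tones above: A, D, F.

A, D, F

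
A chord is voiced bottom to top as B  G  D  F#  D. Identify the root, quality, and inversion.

G major seventh, first inversion

Reducing to letter names: B, G, D, F#. These stack in thirds as G–B–D–F# — a G major seventh chord.
B is the third of G major seventh; third in the bass means first inversion (figured bass 6/5).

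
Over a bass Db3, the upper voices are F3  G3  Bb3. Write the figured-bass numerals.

The notes Db, F, G, Bb stack in thirds as G–Bb–Db–F — a G half-diminished seventh chord. The bass Db is the fifth, so this is second inversion: figured 4/3.

4/3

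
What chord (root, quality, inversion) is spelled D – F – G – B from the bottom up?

G dominant seventh, second inversion

The distinct note names are D, F, G, B. Stacked in thirds they read G–B–D–F, which is a dominant seventh chord on G.
The lowest note is D, the fifth of the chord, so this is second inversion (figured bass 4/3).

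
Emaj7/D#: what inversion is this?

Emaj7/D# means E major seventh with D# in the bass. D# is the seventh of E major seventh (E–G#–B–D#), so this is third inversion.

third inversion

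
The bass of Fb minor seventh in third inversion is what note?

In third inversion the seventh is lowest. For Fb minor seventh (Fb–Abb–Cb–Ebb) that is Ebb.

Ebb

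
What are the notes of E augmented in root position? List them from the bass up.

The chord tones are E–G#–B#. With the root (E) lowest for root position: E, G#, B#.

E, G#, B#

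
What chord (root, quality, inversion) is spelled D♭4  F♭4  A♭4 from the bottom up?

Db minor, root position

Reducing to letter names: Db, Fb, Ab. These stack in thirds as Db–Fb–Ab — a Db minor triad.
With the root (Db) in the bass, the chord is in root position (figured bass 5/3).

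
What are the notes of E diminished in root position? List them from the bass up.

E, G, Bb

The chord tones are E–G–Bb. With the root (E) lowest for root position: E, G, Bb.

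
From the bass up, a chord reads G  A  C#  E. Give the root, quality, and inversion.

A dominant seventh, third inversion

The pitch classes G, A, C#, E arrange in thirds as A–C#–E–G: an A dominant seventh chord.
The lowest note is G, the seventh of the chord, so this is third inversion (figured bass 4/2).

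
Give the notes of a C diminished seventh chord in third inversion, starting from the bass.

Bbb, C, Eb, Gb

The chord tones are C–Eb–Gb–Bbb. With the seventh (Bbb) lowest for third inversion: Bbb, C, Eb, Gb.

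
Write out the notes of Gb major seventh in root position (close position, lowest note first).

Gb, Bb, Db, F

Gb major seventh is Gb–Bb–Db–F. Root position puts the root (Gb) in the bass, with the remaining tones above: Gb, Bb, Db, F.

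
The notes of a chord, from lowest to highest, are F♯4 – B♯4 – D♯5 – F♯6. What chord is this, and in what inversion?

B# diminished, second inversion

The pitch classes F#, B#, D# arrange in thirds as B#–D#–F#: a B# diminished triad.
The lowest note is F#, the fifth of the chord, so this is second inversion (figured bass 6/4).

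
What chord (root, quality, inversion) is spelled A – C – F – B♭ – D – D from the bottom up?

The pitch classes A, C, F, Bb, D arrange in thirds as Bb–D–F–A–C: a Bb major ninth chord.
With the seventh (A) in the bass, the chord is in third inversion.

Bb major ninth, third inversion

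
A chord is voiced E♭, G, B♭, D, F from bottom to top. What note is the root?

Eb

Eb, G, Bb, D, F are the tones of an Eb major ninth chord (Eb–G–Bb–D–F), making Eb the root.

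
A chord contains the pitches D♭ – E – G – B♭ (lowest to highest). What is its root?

Reordering Db, E, G, Bb into stacked thirds gives E–G–Bb–Db; the bottom of that stack, E, is the root.

E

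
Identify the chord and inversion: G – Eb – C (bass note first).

The pitch classes G, Eb, C arrange in thirds as C–Eb–G: a C minor triad.
The lowest note is G, the fifth of the chord, so this is second inversion (figured bass 6/4).

C minor, second inversion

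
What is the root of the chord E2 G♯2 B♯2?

E

The distinct letter names are E, G#, B#. Arranged as a stack of thirds they read E–G#–B#, so E is the root (an E augmented triad).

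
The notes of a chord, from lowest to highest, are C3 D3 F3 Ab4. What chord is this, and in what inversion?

D half-diminished seventh, third inversion

Reducing to letter names: C, D, F, Ab. These stack in thirds as D–F–Ab–C — a D half-diminished seventh chord.
The lowest note is C, the seventh of the chord, so this is third inversion (figured bass 4/2).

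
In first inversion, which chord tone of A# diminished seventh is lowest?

In first inversion the third is lowest. For A# diminished seventh (A#–C#–E–G) that is C#.

C#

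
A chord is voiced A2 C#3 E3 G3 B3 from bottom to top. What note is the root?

A

The distinct letter names are A, C#, E, G, B. Arranged as a stack of thirds they read A–C#–E–G–B, so A is the root (an A dominant ninth chord).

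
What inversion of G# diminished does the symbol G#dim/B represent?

first inversion

G#dim/B means G# diminished with B in the bass. B is the third of G# diminished (G#–B–D), so this is first inversion.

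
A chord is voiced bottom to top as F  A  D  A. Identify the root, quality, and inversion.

Reducing to letter names: F, A, D. These stack in thirds as D–F–A — a D minor triad.
With the third (F) in the bass, the chord is in first inversion (figured bass 6).

D minor, first inversion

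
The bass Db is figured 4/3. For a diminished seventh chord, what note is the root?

G

The figures 4/3 mean the fifth of the chord is in the bass. If Db is the fifth of a diminished seventh chord, the root is G (chord tones G–Bb–Db–Fb).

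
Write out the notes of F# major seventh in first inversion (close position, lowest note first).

F# major seventh is F#–A#–C#–E#. First inversion puts the third (A#) in the bass, with the remaining tones above: A#, C#, E#, F#.

A#, C#, E#, F#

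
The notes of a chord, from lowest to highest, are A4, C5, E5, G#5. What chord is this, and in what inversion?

A minor-major seventh, root position

The pitch classes A, C, E, G# arrange in thirds as A–C–E–G#: an A minor-major seventh chord.
With the root (A) in the bass, the chord is in root position (figured bass 7).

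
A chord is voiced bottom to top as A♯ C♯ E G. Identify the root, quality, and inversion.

Reducing to letter names: A#, C#, E, G. These stack in thirds as A#–C#–E–G — an A# diminished seventh chord.
The lowest note is A#, the root of the chord, so this is root position (figured bass 7).

A# diminished seventh, root position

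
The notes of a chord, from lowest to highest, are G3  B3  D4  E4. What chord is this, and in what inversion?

Reducing to letter names: G, B, D, E. These stack in thirds as E–G–B–D — an E minor seventh chord.
With the third (G) in the bass, the chord is in first inversion (figured bass 6/5).

E minor seventh, first inversion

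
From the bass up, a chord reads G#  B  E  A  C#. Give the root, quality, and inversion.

Reducing to letter names: G#, B, E, A, C#. These stack in thirds as A–C#–E–G#–B — an A major ninth chord.
G# is the seventh of A major ninth; seventh in the bass means third inversion.

A major ninth, third inversion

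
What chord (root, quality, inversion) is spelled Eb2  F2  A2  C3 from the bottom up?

F dominant seventh, third inversion

The pitch classes Eb, F, A, C arrange in thirds as F–A–C–Eb: an F dominant seventh chord.
With the seventh (Eb) in the bass, the chord is in third inversion (figured bass 4/2).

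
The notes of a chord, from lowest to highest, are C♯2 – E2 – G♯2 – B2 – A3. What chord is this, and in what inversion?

The pitch classes C#, E, G#, B, A arrange in thirds as A–C#–E–G#–B: an A major ninth chord.
With the third (C#) in the bass, the chord is in first inversion.

A major ninth, first inversion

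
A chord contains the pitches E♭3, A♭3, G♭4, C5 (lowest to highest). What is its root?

Ab

The distinct letter names are Eb, Ab, Gb, C. Arranged as a stack of thirds they read Ab–C–Eb–Gb, so Ab is the root (an Ab dominant seventh chord).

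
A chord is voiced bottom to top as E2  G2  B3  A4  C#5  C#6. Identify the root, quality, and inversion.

Reducing to letter names: E, G, B, A, C#. These stack in thirds as A–C#–E–G–B — an A dominant ninth chord.
With the fifth (E) in the bass, the chord is in second inversion.

A dominant ninth, second inversion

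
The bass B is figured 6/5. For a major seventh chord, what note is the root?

G

The figures 6/5 mean the third of the chord is in the bass. If B is the third of a major seventh chord, the root is G (chord tones G–B–D–F#).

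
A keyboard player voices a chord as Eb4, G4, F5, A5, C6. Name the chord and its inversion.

The pitch classes Eb, G, F, A, C arrange in thirds as F–A–C–Eb–G: an F dominant ninth chord.
With the seventh (Eb) in the bass, the chord is in third inversion.

F dominant ninth, third inversion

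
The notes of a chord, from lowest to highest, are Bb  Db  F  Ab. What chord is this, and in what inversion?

Bb minor seventh, root position

The pitch classes Bb, Db, F, Ab arrange in thirds as Bb–Db–F–Ab: a Bb minor seventh chord.
Bb is the root of Bb minor seventh; root in the bass means root position (figured bass 7).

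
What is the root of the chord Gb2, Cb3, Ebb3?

Gb, Cb, Ebb are the tones of a Cb minor triad (Cb–Ebb–Gb), making Cb the root.

Cb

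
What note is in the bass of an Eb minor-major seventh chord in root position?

In root position the root is lowest. For Eb minor-major seventh (Eb–Gb–Bb–D) that is Eb.

Eb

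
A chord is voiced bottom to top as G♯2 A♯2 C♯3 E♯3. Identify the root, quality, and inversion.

The distinct note names are G#, A#, C#, E#. Stacked in thirds they read A#–C#–E#–G#, which is a minor seventh chord on A#.
With the seventh (G#) in the bass, the chord is in third inversion (figured bass 4/2).

A# minor seventh, third inversion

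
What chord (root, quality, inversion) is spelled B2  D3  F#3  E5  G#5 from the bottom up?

E dominant ninth, second inversion

The distinct note names are B, D, F#, E, G#. Stacked in thirds they read E–G#–B–D–F#, which is a dominant ninth chord on E.
The lowest note is B, the fifth of the chord, so this is second inversion.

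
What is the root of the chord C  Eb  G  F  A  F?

F

C, Eb, G, F, A are the tones of an F dominant ninth chord (F–A–C–Eb–G), making F the root.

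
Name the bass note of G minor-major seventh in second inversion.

D

G minor-major seventh is G–Bb–D–F#. Second inversion places the fifth in the bass: D.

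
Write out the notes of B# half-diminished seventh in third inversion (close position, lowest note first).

The chord tones are B#–D#–F#–A#. With the seventh (A#) lowest for third inversion: A#, B#, D#, F#.

A#, B#, D#, F#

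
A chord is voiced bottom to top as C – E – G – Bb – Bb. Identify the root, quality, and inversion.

C dominant seventh, root position

The pitch classes C, E, G, Bb arrange in thirds as C–E–G–Bb: a C dominant seventh chord.
With the root (C) in the bass, the chord is in root position (figured bass 7).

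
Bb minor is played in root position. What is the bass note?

Bb

Bb minor is Bb–Db–F. Root position places the root in the bass: Bb.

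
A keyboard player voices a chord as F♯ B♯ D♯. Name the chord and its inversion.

The distinct note names are F#, B#, D#. Stacked in thirds they read B#–D#–F#, which is a diminished triad on B#.
F# is the fifth of B# diminished; fifth in the bass means second inversion (figured bass 6/4).

B# diminished, second inversion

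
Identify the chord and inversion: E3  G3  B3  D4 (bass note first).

The distinct note names are E, G, B, D. Stacked in thirds they read E–G–B–D, which is a minor seventh chord on E.
With the root (E) in the bass, the chord is in root position (figured bass 7).

E minor seventh, root position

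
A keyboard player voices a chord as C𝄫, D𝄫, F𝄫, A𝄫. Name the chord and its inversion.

Dbb minor seventh, third inversion

Reducing to letter names: Cbb, Dbb, Fbb, Abb. These stack in thirds as Dbb–Fbb–Abb–Cbb — a Dbb minor seventh chord.
With the seventh (Cbb) in the bass, the chord is in third inversion (figured bass 4/2).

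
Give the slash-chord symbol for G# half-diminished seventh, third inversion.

Third inversion of G# half-diminished seventh has the seventh (F#) in the bass. As a slash chord: G#ø7/F#.

G#ø7/F#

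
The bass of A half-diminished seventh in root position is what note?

A half-diminished seventh is A–C–Eb–G. Root position places the root in the bass: A.

A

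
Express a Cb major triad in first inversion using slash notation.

Cbmaj/Eb

First inversion of Cb major has the third (Eb) in the bass. As a slash chord: Cbmaj/Eb.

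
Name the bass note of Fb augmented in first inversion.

Ab

In first inversion the third is lowest. For Fb augmented (Fb–Ab–C) that is Ab.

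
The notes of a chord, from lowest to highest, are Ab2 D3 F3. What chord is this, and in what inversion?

The pitch classes Ab, D, F arrange in thirds as D–F–Ab: a D diminished triad.
The lowest note is Ab, the fifth of the chord, so this is second inversion (figured bass 6/4).

D diminished, second inversion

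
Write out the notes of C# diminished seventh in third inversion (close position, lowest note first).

Bb, C#, E, G

Spelling C# diminished seventh: C#–E–G–Bb. In third inversion the seventh is bass, giving Bb, C#, E, G from the bottom.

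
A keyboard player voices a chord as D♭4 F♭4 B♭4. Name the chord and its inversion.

Reducing to letter names: Db, Fb, Bb. These stack in thirds as Bb–Db–Fb — a Bb diminished triad.
Db is the third of Bb diminished; third in the bass means first inversion (figured bass 6).

Bb diminished, first inversion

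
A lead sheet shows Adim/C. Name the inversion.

first inversion

Adim/C means A diminished with C in the bass. C is the third of A diminished (A–C–Eb), so this is first inversion.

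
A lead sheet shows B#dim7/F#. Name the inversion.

second inversion

B#dim7/F# means B# diminished seventh with F# in the bass. F# is the fifth of B# diminished seventh (B#–D#–F#–A), so this is second inversion.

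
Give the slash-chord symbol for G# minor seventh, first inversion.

G#m7/B

First inversion of G# minor seventh has the third (B) in the bass. As a slash chord: G#m7/B.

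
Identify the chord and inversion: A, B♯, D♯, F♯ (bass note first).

B# diminished seventh, third inversion

The distinct note names are A, B#, D#, F#. Stacked in thirds they read B#–D#–F#–A, which is a diminished seventh chord on B#.
With the seventh (A) in the bass, the chord is in third inversion (figured bass 4/2).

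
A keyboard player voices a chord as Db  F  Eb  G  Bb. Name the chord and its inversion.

The pitch classes Db, F, Eb, G, Bb arrange in thirds as Eb–G–Bb–Db–F: an Eb dominant ninth chord.
With the seventh (Db) in the bass, the chord is in third inversion.

Eb dominant ninth, third inversion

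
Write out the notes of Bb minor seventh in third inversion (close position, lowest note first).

Spelling Bb minor seventh: Bb–Db–F–Ab. In third inversion the seventh is bass, giving Ab, Bb, Db, F from the bottom.

Ab, Bb, Db, F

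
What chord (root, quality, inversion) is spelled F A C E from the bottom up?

F major seventh, root position

The distinct note names are F, A, C, E. Stacked in thirds they read F–A–C–E, which is a major seventh chord on F.
The lowest note is F, the root of the chord, so this is root position (figured bass 7).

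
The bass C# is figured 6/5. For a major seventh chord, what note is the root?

The figures 6/5 mean the third of the chord is in the bass. If C# is the third of a major seventh chord, the root is A (chord tones A–C#–E–G#).

A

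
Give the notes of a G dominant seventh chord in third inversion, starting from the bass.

G dominant seventh is G–B–D–F. Third inversion puts the seventh (F) in the bass, with the remaining tones above: F, G, B, D.

F, G, B, D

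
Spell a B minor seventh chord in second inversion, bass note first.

F#, A, B, D

B minor seventh is B–D–F#–A. Second inversion puts the fifth (F#) in the bass, with the remaining tones above: F#, A, B, D.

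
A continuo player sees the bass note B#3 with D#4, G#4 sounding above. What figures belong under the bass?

6

The notes B#, D#, G# stack in thirds as G#–B#–D# — a G# major triad. The bass B# is the third, so this is first inversion: figured 6.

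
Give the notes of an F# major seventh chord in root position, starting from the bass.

F#, A#, C#, E#

The chord tones are F#–A#–C#–E#. With the root (F#) lowest for root position: F#, A#, C#, E#.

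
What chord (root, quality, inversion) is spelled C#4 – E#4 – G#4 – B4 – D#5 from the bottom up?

Reducing to letter names: C#, E#, G#, B, D#. These stack in thirds as C#–E#–G#–B–D# — a C# dominant ninth chord.
The lowest note is C#, the root of the chord, so this is root position.

C# dominant ninth, root position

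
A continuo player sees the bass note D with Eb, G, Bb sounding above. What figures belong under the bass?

4/2

The notes D, Eb, G, Bb stack in thirds as Eb–G–Bb–D — an Eb major seventh chord. The bass D is the seventh, so this is third inversion: figured 4/2.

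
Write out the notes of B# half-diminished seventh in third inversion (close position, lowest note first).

A#, B#, D#, F#

B# half-diminished seventh is B#–D#–F#–A#. Third inversion puts the seventh (A#) in the bass, with the remaining tones above: A#, B#, D#, F#.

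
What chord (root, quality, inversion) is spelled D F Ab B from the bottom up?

The pitch classes D, F, Ab, B arrange in thirds as B–D–F–Ab: a B diminished seventh chord.
D is the third of B diminished seventh; third in the bass means first inversion (figured bass 6/5).

B diminished seventh, first inversion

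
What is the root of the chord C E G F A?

The distinct letter names are C, E, G, F, A. Arranged as a stack of thirds they read F–A–C–E–G, so F is the root (an F major ninth chord).

F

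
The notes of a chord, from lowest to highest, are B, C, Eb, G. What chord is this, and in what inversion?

The pitch classes B, C, Eb, G arrange in thirds as C–Eb–G–B: a C minor-major seventh chord.
The lowest note is B, the seventh of the chord, so this is third inversion (figured bass 4/2).

C minor-major seventh, third inversion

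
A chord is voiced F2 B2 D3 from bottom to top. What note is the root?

B

The distinct letter names are F, B, D. Arranged as a stack of thirds they read B–D–F, so B is the root (a B diminished triad).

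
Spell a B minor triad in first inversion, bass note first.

B minor is B–D–F#. First inversion puts the third (D) in the bass, with the remaining tones above: D, F#, B.

D, F#, B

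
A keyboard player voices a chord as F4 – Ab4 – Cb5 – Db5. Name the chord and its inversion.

Reducing to letter names: F, Ab, Cb, Db. These stack in thirds as Db–F–Ab–Cb — a Db dominant seventh chord.
The lowest note is F, the third of the chord, so this is first inversion (figured bass 6/5).

Db dominant seventh, first inversion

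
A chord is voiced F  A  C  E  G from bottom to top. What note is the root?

The distinct letter names are F, A, C, E, G. Arranged as a stack of thirds they read F–A–C–E–G, so F is the root (an F major ninth chord).

F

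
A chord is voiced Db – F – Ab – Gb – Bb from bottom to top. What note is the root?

Gb

Db, F, Ab, Gb, Bb are the tones of a Gb major ninth chord (Gb–Bb–Db–F–Ab), making Gb the root.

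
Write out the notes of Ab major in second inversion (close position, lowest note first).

Eb, Ab, C

Ab major is Ab–C–Eb. Second inversion puts the fifth (Eb) in the bass, with the remaining tones above: Eb, Ab, C.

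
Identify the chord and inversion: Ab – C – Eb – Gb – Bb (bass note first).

Reducing to letter names: Ab, C, Eb, Gb, Bb. These stack in thirds as Ab–C–Eb–Gb–Bb — an Ab dominant ninth chord.
Ab is the root of Ab dominant ninth; root in the bass means root position.

Ab dominant ninth, root position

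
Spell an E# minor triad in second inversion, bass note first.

E# minor is E#–G#–B#. Second inversion puts the fifth (B#) in the bass, with the remaining tones above: B#, E#, G#.

B#, E#, G#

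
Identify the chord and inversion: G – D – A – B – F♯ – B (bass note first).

G major ninth, root position

The pitch classes G, D, A, B, F# arrange in thirds as G–B–D–F#–A: a G major ninth chord.
G is the root of G major ninth; root in the bass means root position.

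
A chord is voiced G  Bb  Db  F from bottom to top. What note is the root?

G

The distinct letter names are G, Bb, Db, F. Arranged as a stack of thirds they read G–Bb–Db–F, so G is the root (a G half-diminished seventh chord).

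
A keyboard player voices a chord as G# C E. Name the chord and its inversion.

Reducing to letter names: G#, C, E. These stack in thirds as C–E–G# — a C augmented triad.
G# is the fifth of C augmented; fifth in the bass means second inversion (figured bass 6/4).

C augmented, second inversion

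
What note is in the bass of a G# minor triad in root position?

In root position the root is lowest. For G# minor (G#–B–D#) that is G#.

G#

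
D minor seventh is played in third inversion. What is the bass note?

In third inversion the seventh is lowest. For D minor seventh (D–F–A–C) that is C.

C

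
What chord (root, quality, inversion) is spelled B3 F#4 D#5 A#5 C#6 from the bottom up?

The distinct note names are B, F#, D#, A#, C#. Stacked in thirds they read B–D#–F#–A#–C#, which is a major ninth chord on B.
The lowest note is B, the root of the chord, so this is root position.

B major ninth, root position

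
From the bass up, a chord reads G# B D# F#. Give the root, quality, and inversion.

Reducing to letter names: G#, B, D#, F#. These stack in thirds as G#–B–D#–F# — a G# minor seventh chord.
With the root (G#) in the bass, the chord is in root position (figured bass 7).

G# minor seventh, root position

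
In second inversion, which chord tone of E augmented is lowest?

The fifth of E augmented (E–G#–B#) is B#; that is the bass in second inversion.

B#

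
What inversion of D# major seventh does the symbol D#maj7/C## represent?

D#maj7/C## means D# major seventh with C## in the bass. C## is the seventh of D# major seventh (D#–F##–A#–C##), so this is third inversion.

third inversion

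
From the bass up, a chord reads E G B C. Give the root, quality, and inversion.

Reducing to letter names: E, G, B, C. These stack in thirds as C–E–G–B — a C major seventh chord.
E is the third of C major seventh; third in the bass means first inversion (figured bass 6/5).

C major seventh, first inversion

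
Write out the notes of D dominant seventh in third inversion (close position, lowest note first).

The chord tones are D–F#–A–C. With the seventh (C) lowest for third inversion: C, D, F#, A.

C, D, F#, A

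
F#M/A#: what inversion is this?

F#M/A# means F# major with A# in the bass. A# is the third of F# major (F#–A#–C#), so this is first inversion.

first inversion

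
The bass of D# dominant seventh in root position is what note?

D# dominant seventh is D#–F##–A#–C#. Root position places the root in the bass: D#.

D#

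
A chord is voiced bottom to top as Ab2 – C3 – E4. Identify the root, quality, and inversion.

Ab augmented, root position

The distinct note names are Ab, C, E. Stacked in thirds they read Ab–C–E, which is an augmented triad on Ab.
The lowest note is Ab, the root of the chord, so this is root position (figured bass 5/3).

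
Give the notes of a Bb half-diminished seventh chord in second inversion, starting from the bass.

Spelling Bb half-diminished seventh: Bb–Db–Fb–Ab. In second inversion the fifth is bass, giving Fb, Ab, Bb, Db from the bottom.

Fb, Ab, Bb, Db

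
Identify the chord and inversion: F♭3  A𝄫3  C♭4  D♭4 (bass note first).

Db half-diminished seventh, first inversion

The distinct note names are Fb, Abb, Cb, Db. Stacked in thirds they read Db–Fb–Abb–Cb, which is a half-diminished seventh chord on Db.
The lowest note is Fb, the third of the chord, so this is first inversion (figured bass 6/5).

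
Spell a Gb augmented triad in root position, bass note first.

Gb, Bb, D

The chord tones are Gb–Bb–D. With the root (Gb) lowest for root position: Gb, Bb, D.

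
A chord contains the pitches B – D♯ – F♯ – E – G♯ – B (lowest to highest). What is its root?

E

B, D#, F#, E, G# are the tones of an E major ninth chord (E–G#–B–D#–F#), making E the root.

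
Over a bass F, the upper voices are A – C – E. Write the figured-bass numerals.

7

The notes F, A, C, E stack in thirds as F–A–C–E — an F major seventh chord. The bass F is the root, so this is root position: figured 7.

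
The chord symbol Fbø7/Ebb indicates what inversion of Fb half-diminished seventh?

third inversion

Fbø7/Ebb means Fb half-diminished seventh with Ebb in the bass. Ebb is the seventh of Fb half-diminished seventh (Fb–Abb–Cbb–Ebb), so this is third inversion.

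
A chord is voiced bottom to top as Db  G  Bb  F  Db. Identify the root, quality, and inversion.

G half-diminished seventh, second inversion

The pitch classes Db, G, Bb, F arrange in thirds as G–Bb–Db–F: a G half-diminished seventh chord.
The lowest note is Db, the fifth of the chord, so this is second inversion (figured bass 4/3).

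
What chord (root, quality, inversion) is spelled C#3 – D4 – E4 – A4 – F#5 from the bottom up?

D major ninth, third inversion

The distinct note names are C#, D, E, A, F#. Stacked in thirds they read D–F#–A–C#–E, which is a major ninth chord on D.
With the seventh (C#) in the bass, the chord is in third inversion.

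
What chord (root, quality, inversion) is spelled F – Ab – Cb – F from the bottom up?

F diminished, root position

Reducing to letter names: F, Ab, Cb. These stack in thirds as F–Ab–Cb — an F diminished triad.
With the root (F) in the bass, the chord is in root position (figured bass 5/3).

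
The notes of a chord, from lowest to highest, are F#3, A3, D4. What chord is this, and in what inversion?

D major, first inversion

The pitch classes F#, A, D arrange in thirds as D–F#–A: a D major triad.
F# is the third of D major; third in the bass means first inversion (figured bass 6).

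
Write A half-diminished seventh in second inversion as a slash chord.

Second inversion of A half-diminished seventh has the fifth (Eb) in the bass. As a slash chord: Aø7/Eb.

Aø7/Eb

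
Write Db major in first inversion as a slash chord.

Db/F

First inversion of Db major has the third (F) in the bass. As a slash chord: Db/F.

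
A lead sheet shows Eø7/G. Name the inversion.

Eø7/G means E half-diminished seventh with G in the bass. G is the third of E half-diminished seventh (E–G–Bb–D), so this is first inversion.

first inversion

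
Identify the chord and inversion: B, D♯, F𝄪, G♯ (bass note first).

G# minor-major seventh, first inversion

Reducing to letter names: B, D#, F##, G#. These stack in thirds as G#–B–D#–F## — a G# minor-major seventh chord.
The lowest note is B, the third of the chord, so this is first inversion (figured bass 6/5).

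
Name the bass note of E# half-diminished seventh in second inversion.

B

The fifth of E# half-diminished seventh (E#–G#–B–D#) is B; that is the bass in second inversion.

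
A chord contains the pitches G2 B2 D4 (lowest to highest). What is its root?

G, B, D are the tones of a G major triad (G–B–D), making G the root.

G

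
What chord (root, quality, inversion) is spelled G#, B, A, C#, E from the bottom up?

A major ninth, third inversion

The pitch classes G#, B, A, C#, E arrange in thirds as A–C#–E–G#–B: an A major ninth chord.
G# is the seventh of A major ninth; seventh in the bass means third inversion.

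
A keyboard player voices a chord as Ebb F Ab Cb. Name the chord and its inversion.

The pitch classes Ebb, F, Ab, Cb arrange in thirds as F–Ab–Cb–Ebb: an F diminished seventh chord.
Ebb is the seventh of F diminished seventh; seventh in the bass means third inversion (figured bass 4/2).

F diminished seventh, third inversion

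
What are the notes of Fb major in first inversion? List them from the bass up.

The chord tones are Fb–Ab–Cb. With the third (Ab) lowest for first inversion: Ab, Cb, Fb.

Ab, Cb, Fb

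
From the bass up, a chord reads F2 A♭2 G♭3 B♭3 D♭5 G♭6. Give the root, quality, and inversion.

Reducing to letter names: F, Ab, Gb, Bb, Db. These stack in thirds as Gb–Bb–Db–F–Ab — a Gb major ninth chord.
The lowest note is F, the seventh of the chord, so this is third inversion.

Gb major ninth, third inversion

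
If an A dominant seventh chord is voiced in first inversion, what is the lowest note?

C#

In first inversion the third is lowest. For A dominant seventh (A–C#–E–G) that is C#.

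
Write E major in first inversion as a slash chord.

EM/G#

First inversion of E major has the third (G#) in the bass. As a slash chord: EM/G#.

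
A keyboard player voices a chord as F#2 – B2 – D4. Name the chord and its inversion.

The pitch classes F#, B, D arrange in thirds as B–D–F#: a B minor triad.
The lowest note is F#, the fifth of the chord, so this is second inversion (figured bass 6/4).

B minor, second inversion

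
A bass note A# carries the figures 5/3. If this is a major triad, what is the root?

A#

The figures 5/3 mean the root of the chord is in the bass. If A# is the root of a major triad, the root is A# (chord tones A#–C##–E#).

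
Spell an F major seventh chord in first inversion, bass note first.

F major seventh is F–A–C–E. First inversion puts the third (A) in the bass, with the remaining tones above: A, C, E, F.

A, C, E, F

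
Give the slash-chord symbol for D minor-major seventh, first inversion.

Dm(maj7)/F

First inversion of D minor-major seventh has the third (F) in the bass. As a slash chord: Dm(maj7)/F.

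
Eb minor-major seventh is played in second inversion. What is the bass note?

Bb

In second inversion the fifth is lowest. For Eb minor-major seventh (Eb–Gb–Bb–D) that is Bb.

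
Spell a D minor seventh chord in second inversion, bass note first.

Spelling D minor seventh: D–F–A–C. In second inversion the fifth is bass, giving A, C, D, F from the bottom.

A, C, D, F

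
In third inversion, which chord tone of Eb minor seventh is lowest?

In third inversion the seventh is lowest. For Eb minor seventh (Eb–Gb–Bb–Db) that is Db.

Db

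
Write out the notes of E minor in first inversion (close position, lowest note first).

Spelling E minor: E–G–B. In first inversion the third is bass, giving G, B, E from the bottom.

G, B, E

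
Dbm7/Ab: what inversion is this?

Dbm7/Ab means Db minor seventh with Ab in the bass. Ab is the fifth of Db minor seventh (Db–Fb–Ab–Cb), so this is second inversion.

second inversion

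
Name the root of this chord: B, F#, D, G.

The distinct letter names are B, F#, D, G. Arranged as a stack of thirds they read G–B–D–F#, so G is the root (a G major seventh chord).

G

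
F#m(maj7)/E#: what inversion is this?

third inversion

F#m(maj7)/E# means F# minor-major seventh with E# in the bass. E# is the seventh of F# minor-major seventh (F#–A–C#–E#), so this is third inversion.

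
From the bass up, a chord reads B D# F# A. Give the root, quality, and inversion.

B dominant seventh, root position

The distinct note names are B, D#, F#, A. Stacked in thirds they read B–D#–F#–A, which is a dominant seventh chord on B.
With the root (B) in the bass, the chord is in root position (figured bass 7).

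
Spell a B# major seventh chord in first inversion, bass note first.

Spelling B# major seventh: B#–D##–F##–A##. In first inversion the third is bass, giving D##, F##, A##, B# from the bottom.

D##, F##, A##, B#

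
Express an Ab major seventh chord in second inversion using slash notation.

Abmaj7/Eb

Second inversion of Ab major seventh has the fifth (Eb) in the bass. As a slash chord: Abmaj7/Eb.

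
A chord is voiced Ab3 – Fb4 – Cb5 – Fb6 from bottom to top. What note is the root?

Fb

Reordering Ab, Fb, Cb into stacked thirds gives Fb–Ab–Cb; the bottom of that stack, Fb, is the root.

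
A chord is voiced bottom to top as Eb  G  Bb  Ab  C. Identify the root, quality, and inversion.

Ab major ninth, second inversion

The pitch classes Eb, G, Bb, Ab, C arrange in thirds as Ab–C–Eb–G–Bb: an Ab major ninth chord.
Eb is the fifth of Ab major ninth; fifth in the bass means second inversion.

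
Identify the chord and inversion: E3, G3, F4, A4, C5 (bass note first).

F major ninth, third inversion

The distinct note names are E, G, F, A, C. Stacked in thirds they read F–A–C–E–G, which is a major ninth chord on F.
The lowest note is E, the seventh of the chord, so this is third inversion.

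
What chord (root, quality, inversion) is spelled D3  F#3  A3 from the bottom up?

The distinct note names are D, F#, A. Stacked in thirds they read D–F#–A, which is a major triad on D.
The lowest note is D, the root of the chord, so this is root position (figured bass 5/3).

D major, root position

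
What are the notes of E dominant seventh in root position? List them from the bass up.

E, G#, B, D

The chord tones are E–G#–B–D. With the root (E) lowest for root position: E, G#, B, D.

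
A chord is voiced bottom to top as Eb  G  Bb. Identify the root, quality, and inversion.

Eb major, root position

Reducing to letter names: Eb, G, Bb. These stack in thirds as Eb–G–Bb — an Eb major triad.
The lowest note is Eb, the root of the chord, so this is root position (figured bass 5/3).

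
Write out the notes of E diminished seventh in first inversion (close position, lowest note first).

Spelling E diminished seventh: E–G–Bb–Db. In first inversion the third is bass, giving G, Bb, Db, E from the bottom.

G, Bb, Db, E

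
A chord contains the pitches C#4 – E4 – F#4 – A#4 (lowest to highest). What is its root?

F#

Reordering C#, E, F#, A# into stacked thirds gives F#–A#–C#–E; the bottom of that stack, F#, is the root.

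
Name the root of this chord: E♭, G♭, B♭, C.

C

The distinct letter names are Eb, Gb, Bb, C. Arranged as a stack of thirds they read C–Eb–Gb–Bb, so C is the root (a C half-diminished seventh chord).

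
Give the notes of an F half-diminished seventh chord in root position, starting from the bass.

Spelling F half-diminished seventh: F–Ab–Cb–Eb. In root position the root is bass, giving F, Ab, Cb, Eb from the bottom.

F, Ab, Cb, Eb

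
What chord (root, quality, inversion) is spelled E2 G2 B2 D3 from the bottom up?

E minor seventh, root position

The distinct note names are E, G, B, D. Stacked in thirds they read E–G–B–D, which is a minor seventh chord on E.
The lowest note is E, the root of the chord, so this is root position (figured bass 7).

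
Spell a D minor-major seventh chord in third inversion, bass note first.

C#, D, F, A

Spelling D minor-major seventh: D–F–A–C#. In third inversion the seventh is bass, giving C#, D, F, A from the bottom.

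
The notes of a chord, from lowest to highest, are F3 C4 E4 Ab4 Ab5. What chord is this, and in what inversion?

Reducing to letter names: F, C, E, Ab. These stack in thirds as F–Ab–C–E — an F minor-major seventh chord.
With the root (F) in the bass, the chord is in root position (figured bass 7).

F minor-major seventh, root position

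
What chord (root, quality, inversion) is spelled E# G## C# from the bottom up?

C# augmented, first inversion

The pitch classes E#, G##, C# arrange in thirds as C#–E#–G##: a C# augmented triad.
E# is the third of C# augmented; third in the bass means first inversion (figured bass 6).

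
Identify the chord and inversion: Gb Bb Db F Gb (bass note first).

Gb major seventh, root position

The pitch classes Gb, Bb, Db, F arrange in thirds as Gb–Bb–Db–F: a Gb major seventh chord.
With the root (Gb) in the bass, the chord is in root position (figured bass 7).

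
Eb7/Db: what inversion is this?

Eb7/Db means Eb dominant seventh with Db in the bass. Db is the seventh of Eb dominant seventh (Eb–G–Bb–Db), so this is third inversion.

third inversion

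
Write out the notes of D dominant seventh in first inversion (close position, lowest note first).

F#, A, C, D

Spelling D dominant seventh: D–F#–A–C. In first inversion the third is bass, giving F#, A, C, D from the bottom.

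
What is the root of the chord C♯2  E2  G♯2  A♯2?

A#

C#, E, G#, A# are the tones of an A# half-diminished seventh chord (A#–C#–E–G#), making A# the root.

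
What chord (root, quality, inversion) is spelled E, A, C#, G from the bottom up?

A dominant seventh, second inversion

The pitch classes E, A, C#, G arrange in thirds as A–C#–E–G: an A dominant seventh chord.
E is the fifth of A dominant seventh; fifth in the bass means second inversion (figured bass 4/3).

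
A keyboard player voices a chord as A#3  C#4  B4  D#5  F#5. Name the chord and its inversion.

B major ninth, third inversion

The distinct note names are A#, C#, B, D#, F#. Stacked in thirds they read B–D#–F#–A#–C#, which is a major ninth chord on B.
With the seventh (A#) in the bass, the chord is in third inversion.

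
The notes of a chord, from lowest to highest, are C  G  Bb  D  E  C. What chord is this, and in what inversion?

C dominant ninth, root position

The pitch classes C, G, Bb, D, E arrange in thirds as C–E–G–Bb–D: a C dominant ninth chord.
With the root (C) in the bass, the chord is in root position.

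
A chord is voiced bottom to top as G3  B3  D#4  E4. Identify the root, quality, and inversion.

The pitch classes G, B, D#, E arrange in thirds as E–G–B–D#: an E minor-major seventh chord.
G is the third of E minor-major seventh; third in the bass means first inversion (figured bass 6/5).

E minor-major seventh, first inversion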